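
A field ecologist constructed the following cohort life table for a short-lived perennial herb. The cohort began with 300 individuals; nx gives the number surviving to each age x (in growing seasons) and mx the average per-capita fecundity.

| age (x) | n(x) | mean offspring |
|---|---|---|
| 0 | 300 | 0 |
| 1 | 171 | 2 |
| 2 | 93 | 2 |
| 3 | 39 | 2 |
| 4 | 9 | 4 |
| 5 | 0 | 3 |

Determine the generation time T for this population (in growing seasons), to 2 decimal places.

1.70

lx = nx/n0 = nx/300: 1, 0.57, 0.31, 0.13, 0.03, 0
lx·mx: 0, 1.14, 0.62, 0.26, 0.12, 0 → R0 = 2.14
x·lx·mx: 0, 1.14, 1.24, 0.78, 0.48, 0 → Σ = 3.64
T = 3.64 / 2.14 = 1.700935… → 1.70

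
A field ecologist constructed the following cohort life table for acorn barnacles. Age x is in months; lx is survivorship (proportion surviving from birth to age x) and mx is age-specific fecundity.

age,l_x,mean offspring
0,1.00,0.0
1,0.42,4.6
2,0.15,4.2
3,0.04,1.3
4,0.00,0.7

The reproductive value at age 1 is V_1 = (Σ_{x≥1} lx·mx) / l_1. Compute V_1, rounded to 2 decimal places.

lx·mx for x ≥ 1: 1.932, 0.63, 0.052, 0 → sum = 2.614
V_1 = 2.614 / l_1 = 2.614 / 0.42 = 6.22381… → 6.22

6.22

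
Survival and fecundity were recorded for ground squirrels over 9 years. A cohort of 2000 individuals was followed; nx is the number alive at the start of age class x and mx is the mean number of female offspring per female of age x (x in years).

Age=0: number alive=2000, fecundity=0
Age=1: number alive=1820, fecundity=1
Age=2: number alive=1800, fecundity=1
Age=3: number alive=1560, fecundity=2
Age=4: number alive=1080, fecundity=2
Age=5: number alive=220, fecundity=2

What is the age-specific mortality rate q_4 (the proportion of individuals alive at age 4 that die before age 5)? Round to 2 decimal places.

lx = nx/n0 = nx/2000: 1, 0.91, 0.9, 0.78, 0.54, 0.11
q_4 = (l_4 − l_5) / l_4 = (0.54 − 0.11) / 0.54
     = 0.43 / 0.54 = 0.796296… → 0.80

0.80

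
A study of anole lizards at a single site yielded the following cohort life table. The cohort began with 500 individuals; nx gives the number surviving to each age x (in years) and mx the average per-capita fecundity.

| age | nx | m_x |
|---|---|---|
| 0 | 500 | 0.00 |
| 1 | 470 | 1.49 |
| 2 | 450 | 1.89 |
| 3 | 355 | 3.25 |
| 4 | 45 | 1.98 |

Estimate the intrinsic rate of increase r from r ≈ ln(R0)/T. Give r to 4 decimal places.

0.7729

lx = nx/n0 = nx/500: 1, 0.94, 0.9, 0.71, 0.09
R0 = Σ lx·mx = 0 + 1.4006 + 1.701 + 2.3075 + 0.1782 = 5.5873
Σ x·lx·mx = 12.4379; T = 12.4379/5.5873 = 2.2261…
r ≈ ln(R0)/T = ln(5.5873)/2.2261… = 0.772874… → 0.7729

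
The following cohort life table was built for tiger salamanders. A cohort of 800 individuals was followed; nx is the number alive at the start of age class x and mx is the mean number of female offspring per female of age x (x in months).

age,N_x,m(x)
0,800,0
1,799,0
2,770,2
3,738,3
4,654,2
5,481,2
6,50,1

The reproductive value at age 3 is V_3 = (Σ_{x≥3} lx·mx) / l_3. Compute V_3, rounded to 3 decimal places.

lx = nx/n0 = nx/800: 1, 0.99875, 0.9625, 0.9225, 0.8175, 0.60125, 0.0625
lx·mx for x ≥ 3: 2.7675, 1.635, 1.2025, 0.0625 → sum = 5.6675
V_3 = 5.6675 / l_3 = 5.6675 / 0.9225 = 6.143631… → 6.144

6.144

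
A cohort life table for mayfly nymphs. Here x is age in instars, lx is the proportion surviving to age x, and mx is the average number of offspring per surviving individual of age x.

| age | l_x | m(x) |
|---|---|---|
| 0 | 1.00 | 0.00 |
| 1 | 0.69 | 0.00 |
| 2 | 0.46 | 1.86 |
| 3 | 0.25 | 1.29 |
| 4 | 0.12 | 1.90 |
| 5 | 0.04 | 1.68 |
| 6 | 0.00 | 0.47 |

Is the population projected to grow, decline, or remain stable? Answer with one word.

R0 = Σ lx·mx = 0 + 0 + 0.8556 + 0.3225 + 0.228 + 0.0672 + 0 = 1.4733
R0 > 1, so the population is growing.

growing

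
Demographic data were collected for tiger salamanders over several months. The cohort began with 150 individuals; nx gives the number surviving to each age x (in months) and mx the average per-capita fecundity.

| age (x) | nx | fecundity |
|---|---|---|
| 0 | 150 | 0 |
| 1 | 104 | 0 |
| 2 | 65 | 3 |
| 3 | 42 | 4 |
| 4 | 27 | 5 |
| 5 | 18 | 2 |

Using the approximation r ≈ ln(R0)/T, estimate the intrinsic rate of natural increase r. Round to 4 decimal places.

0.4201

lx = nx/n0 = nx/150: 1, 0.69333…, 0.43333…, 0.28, 0.18, 0.12
R0 = Σ lx·mx = 0 + 0 + 1.3… + 1.12 + 0.9 + 0.24 = 3.56…
Σ x·lx·mx = 10.76…; T = 10.76…/3.56… = 3.02247…
r ≈ ln(R0)/T = ln(3.56…)/3.02247… = 0.420107… → 0.4201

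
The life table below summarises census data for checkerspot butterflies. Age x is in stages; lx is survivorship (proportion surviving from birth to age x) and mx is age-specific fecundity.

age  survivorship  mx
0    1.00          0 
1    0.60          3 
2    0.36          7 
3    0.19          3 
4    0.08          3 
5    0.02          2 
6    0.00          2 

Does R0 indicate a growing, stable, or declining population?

R0 = Σ lx·mx = 0 + 1.8 + 2.52 + 0.57 + 0.24 + 0.04 + 0 = 5.17
R0 > 1, so the population is growing.

growing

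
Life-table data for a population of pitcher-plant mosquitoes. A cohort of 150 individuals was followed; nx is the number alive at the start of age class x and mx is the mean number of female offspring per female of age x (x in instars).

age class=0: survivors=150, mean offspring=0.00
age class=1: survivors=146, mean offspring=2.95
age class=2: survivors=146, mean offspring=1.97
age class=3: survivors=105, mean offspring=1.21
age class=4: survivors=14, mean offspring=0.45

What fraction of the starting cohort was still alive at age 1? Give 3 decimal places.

0.973

l_1 = n_1/n_0 = 146/150 = 0.973333… → 0.973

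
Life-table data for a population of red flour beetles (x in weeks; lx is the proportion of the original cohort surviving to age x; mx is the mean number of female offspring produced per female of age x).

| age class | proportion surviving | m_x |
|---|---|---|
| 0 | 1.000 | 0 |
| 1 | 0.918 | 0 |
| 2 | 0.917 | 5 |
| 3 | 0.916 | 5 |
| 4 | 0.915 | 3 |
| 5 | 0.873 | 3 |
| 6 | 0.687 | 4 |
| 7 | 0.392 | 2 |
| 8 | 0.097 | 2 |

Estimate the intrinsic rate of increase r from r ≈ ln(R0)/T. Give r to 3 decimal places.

R0 = Σ lx·mx = 0 + 0 + 4.585 + 4.58 + 2.745 + 2.619 + 2.748 + 0.784 + 0.194 = 18.255
Σ x·lx·mx = 70.513; T = 70.513/18.255 = 3.86267…
r ≈ ln(R0)/T = ln(18.255)/3.86267… = 0.75193… → 0.752

0.752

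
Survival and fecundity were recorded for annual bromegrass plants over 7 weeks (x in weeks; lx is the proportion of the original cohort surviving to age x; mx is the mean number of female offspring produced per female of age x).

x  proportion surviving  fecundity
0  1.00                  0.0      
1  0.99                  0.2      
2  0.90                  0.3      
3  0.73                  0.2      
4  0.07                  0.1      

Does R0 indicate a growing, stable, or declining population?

R0 = Σ lx·mx = 0 + 0.198 + 0.27 + 0.146 + 0.007 = 0.621
R0 < 1, so the population is declining.

declining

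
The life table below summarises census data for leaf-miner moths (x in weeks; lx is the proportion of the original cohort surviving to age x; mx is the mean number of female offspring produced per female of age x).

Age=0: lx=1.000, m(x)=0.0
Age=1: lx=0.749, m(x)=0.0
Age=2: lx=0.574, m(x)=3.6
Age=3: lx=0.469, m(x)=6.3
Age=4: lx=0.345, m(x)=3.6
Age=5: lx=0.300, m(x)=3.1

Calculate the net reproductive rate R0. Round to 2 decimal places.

lx·mx by age: 0, 0, 2.0664, 2.9547, 1.242, 0.93
R0 = Σ lx·mx = 7.1931 → 7.19

7.19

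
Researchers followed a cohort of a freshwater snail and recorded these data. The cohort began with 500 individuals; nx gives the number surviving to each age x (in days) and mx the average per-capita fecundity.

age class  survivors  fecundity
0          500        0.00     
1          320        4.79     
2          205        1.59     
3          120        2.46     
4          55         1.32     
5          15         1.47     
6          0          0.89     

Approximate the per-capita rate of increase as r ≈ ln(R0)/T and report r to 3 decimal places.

0.974

lx = nx/n0 = nx/500: 1, 0.64, 0.41, 0.24, 0.11, 0.03, 0
R0 = Σ lx·mx = 0 + 3.0656 + 0.6519 + 0.5904 + 0.1452 + 0.0441 + 0 = 4.4972
Σ x·lx·mx = 6.9419; T = 6.9419/4.4972 = 1.5436…
r ≈ ln(R0)/T = ln(4.4972)/1.5436… = 0.97399… → 0.974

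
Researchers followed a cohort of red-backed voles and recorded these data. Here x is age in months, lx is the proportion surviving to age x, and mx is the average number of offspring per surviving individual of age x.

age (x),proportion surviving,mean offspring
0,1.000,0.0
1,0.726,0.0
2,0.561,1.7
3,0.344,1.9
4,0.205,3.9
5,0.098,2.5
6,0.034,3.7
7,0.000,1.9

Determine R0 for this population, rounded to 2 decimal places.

lx·mx by age: 0, 0, 0.9537, 0.6536, 0.7995, 0.245, 0.1258, 0
R0 = Σ lx·mx = 2.7776 → 2.78

2.78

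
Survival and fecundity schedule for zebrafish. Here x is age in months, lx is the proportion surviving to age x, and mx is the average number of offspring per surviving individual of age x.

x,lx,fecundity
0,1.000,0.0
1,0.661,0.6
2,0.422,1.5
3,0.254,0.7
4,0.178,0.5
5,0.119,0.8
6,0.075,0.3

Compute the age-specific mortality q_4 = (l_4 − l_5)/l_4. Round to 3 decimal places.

q_4 = (l_4 − l_5) / l_4 = (0.178 − 0.119) / 0.178
     = 0.059 / 0.178 = 0.331461… → 0.331

0.331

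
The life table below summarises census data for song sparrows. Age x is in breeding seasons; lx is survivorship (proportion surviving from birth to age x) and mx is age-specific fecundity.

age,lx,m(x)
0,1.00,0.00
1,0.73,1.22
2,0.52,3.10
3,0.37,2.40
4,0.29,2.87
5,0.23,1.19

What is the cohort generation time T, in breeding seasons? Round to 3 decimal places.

2.552

lx·mx: 0, 0.8906, 1.612, 0.888, 0.8323, 0.2737 → R0 = 4.4966
x·lx·mx: 0, 0.8906, 3.224, 2.664, 3.3292, 1.3685 → Σ = 11.4763
T = 11.4763 / 4.4966 = 2.552217… → 2.552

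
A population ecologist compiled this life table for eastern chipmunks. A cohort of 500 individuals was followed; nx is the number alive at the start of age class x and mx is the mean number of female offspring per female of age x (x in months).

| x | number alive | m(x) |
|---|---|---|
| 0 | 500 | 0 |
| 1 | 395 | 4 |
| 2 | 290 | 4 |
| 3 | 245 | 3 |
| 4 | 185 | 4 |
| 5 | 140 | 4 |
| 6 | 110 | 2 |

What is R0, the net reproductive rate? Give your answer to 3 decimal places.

9.990

lx = nx/n0 = nx/500: 1, 0.79, 0.58, 0.49, 0.37, 0.28, 0.22
lx·mx by age: 0, 3.16, 2.32, 1.47, 1.48, 1.12, 0.44
R0 = Σ lx·mx = 9.99 → 9.990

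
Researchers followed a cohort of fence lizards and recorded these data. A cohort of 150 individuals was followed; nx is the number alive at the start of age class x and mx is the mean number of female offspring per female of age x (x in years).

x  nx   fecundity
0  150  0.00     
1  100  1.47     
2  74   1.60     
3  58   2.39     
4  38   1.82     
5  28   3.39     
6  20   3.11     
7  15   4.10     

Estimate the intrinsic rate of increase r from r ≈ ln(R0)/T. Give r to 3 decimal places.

lx = nx/n0 = nx/150: 1, 0.66667…, 0.49333…, 0.38667…, 0.25333…, 0.18667…, 0.13333…, 0.1
R0 = Σ lx·mx = 0 + 0.98… + 0.78933… + 0.92413… + 0.46107… + 0.6328… + 0.41467… + 0.41 = 4.612…
Σ x·lx·mx = 15.697333…; T = 15.697333…/4.612… = 3.40358…
r ≈ ln(R0)/T = ln(4.612…)/3.40358… = 0.44913… → 0.449

0.449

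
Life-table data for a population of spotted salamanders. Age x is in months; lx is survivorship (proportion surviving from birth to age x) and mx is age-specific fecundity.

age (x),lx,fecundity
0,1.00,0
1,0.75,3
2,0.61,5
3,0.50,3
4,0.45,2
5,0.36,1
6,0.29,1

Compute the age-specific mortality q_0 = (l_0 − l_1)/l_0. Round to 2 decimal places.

q_0 = (l_0 − l_1) / l_0 = (1 − 0.75) / 1
     = 0.25 / 1 = 0.25 → 0.25

0.25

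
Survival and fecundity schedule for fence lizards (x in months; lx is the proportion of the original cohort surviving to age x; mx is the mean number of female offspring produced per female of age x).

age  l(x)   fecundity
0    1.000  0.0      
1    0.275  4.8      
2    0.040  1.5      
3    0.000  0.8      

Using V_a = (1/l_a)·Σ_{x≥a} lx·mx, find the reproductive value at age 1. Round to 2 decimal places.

lx·mx for x ≥ 1: 1.32, 0.06, 0 → sum = 1.38
V_1 = 1.38 / l_1 = 1.38 / 0.275 = 5.018182… → 5.02

5.02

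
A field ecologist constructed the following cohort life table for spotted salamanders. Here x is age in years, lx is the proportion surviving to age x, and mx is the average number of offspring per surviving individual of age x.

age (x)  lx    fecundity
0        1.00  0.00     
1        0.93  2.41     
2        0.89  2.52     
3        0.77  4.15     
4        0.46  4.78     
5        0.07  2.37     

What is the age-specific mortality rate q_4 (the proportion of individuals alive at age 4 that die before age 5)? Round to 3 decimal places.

0.848

q_4 = (l_4 − l_5) / l_4 = (0.46 − 0.07) / 0.46
     = 0.39 / 0.46 = 0.847826… → 0.848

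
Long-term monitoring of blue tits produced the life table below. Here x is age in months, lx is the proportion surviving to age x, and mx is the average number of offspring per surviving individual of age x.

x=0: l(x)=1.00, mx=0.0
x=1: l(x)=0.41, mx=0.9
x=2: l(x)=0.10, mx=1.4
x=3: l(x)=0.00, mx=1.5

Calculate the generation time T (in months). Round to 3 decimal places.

1.275

lx·mx: 0, 0.369, 0.14, 0 → R0 = 0.509
x·lx·mx: 0, 0.369, 0.28, 0 → Σ = 0.649
T = 0.649 / 0.509 = 1.275049… → 1.275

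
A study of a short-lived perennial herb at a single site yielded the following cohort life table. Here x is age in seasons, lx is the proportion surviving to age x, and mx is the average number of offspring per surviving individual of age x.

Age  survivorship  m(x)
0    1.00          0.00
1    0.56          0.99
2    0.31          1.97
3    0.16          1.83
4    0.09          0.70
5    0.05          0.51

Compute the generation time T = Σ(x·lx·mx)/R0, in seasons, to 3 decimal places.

lx·mx: 0, 0.5544, 0.6107, 0.2928, 0.063, 0.0255 → R0 = 1.5464
x·lx·mx: 0, 0.5544, 1.2214, 0.8784, 0.252, 0.1275 → Σ = 3.0337
T = 3.0337 / 1.5464 = 1.961782… → 1.962

1.962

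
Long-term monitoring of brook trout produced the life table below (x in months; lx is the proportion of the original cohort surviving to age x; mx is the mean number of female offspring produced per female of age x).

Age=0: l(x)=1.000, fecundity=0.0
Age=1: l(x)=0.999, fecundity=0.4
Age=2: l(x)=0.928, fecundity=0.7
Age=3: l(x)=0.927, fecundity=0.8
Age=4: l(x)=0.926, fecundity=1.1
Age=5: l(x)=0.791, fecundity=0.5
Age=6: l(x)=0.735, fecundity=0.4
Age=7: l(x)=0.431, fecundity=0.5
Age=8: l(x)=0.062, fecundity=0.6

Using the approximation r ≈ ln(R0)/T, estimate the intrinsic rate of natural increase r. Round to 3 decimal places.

R0 = Σ lx·mx = 0 + 0.3996 + 0.6496 + 0.7416 + 1.0186 + 0.3955 + 0.294 + 0.2155 + 0.0372 = 3.7516
Σ x·lx·mx = 13.5456; T = 13.5456/3.7516 = 3.61062…
r ≈ ln(R0)/T = ln(3.7516)/3.61062… = 0.36619… → 0.366

0.366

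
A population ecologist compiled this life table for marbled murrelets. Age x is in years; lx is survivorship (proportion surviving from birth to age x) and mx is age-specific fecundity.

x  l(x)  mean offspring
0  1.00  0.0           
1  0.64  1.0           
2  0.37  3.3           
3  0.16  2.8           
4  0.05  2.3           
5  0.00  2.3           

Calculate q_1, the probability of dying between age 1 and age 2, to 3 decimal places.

q_1 = (l_1 − l_2) / l_1 = (0.64 − 0.37) / 0.64
     = 0.27 / 0.64 = 0.421875 → 0.422

0.422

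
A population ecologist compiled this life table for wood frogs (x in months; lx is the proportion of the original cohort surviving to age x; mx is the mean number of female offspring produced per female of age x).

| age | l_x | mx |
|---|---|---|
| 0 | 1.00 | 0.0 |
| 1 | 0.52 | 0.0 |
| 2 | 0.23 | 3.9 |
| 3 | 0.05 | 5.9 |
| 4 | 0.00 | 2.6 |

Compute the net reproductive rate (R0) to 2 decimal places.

1.19

lx·mx by age: 0, 0, 0.897, 0.295, 0
R0 = Σ lx·mx = 1.192 → 1.19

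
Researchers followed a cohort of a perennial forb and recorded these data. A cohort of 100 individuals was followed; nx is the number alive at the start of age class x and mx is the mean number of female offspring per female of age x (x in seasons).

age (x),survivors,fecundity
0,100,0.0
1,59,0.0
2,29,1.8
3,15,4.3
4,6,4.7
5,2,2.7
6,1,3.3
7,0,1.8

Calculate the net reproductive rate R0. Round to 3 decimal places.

1.536

lx = nx/n0 = nx/100: 1, 0.59, 0.29, 0.15, 0.06, 0.02, 0.01, 0
lx·mx by age: 0, 0, 0.522, 0.645, 0.282, 0.054, 0.033, 0
R0 = Σ lx·mx = 1.536 → 1.536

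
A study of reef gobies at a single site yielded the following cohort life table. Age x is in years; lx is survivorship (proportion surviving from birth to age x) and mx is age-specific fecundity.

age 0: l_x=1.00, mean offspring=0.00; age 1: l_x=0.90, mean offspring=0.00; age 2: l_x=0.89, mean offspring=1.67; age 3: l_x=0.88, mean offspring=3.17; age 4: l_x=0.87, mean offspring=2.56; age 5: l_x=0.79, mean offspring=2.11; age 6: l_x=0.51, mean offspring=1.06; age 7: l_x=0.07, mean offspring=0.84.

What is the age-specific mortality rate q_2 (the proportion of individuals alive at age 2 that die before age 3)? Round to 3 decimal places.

0.011

q_2 = (l_2 − l_3) / l_2 = (0.89 − 0.88) / 0.89
     = 0.01 / 0.89 = 0.011236… → 0.011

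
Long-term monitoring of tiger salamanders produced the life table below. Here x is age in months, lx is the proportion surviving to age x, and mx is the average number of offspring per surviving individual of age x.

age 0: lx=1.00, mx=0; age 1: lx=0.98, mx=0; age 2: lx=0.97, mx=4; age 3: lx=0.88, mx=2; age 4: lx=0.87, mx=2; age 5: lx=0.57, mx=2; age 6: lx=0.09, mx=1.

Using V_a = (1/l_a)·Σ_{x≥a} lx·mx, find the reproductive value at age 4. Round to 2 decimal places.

3.41

lx·mx for x ≥ 4: 1.74, 1.14, 0.09 → sum = 2.97
V_4 = 2.97 / l_4 = 2.97 / 0.87 = 3.413793… → 3.41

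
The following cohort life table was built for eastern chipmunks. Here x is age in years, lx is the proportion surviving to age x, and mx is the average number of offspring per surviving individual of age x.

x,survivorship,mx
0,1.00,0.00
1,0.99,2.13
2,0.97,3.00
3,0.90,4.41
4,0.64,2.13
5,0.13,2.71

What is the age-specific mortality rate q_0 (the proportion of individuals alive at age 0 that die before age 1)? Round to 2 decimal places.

q_0 = (l_0 − l_1) / l_0 = (1 − 0.99) / 1
     = 0.01 / 1 = 0.01 → 0.01

0.01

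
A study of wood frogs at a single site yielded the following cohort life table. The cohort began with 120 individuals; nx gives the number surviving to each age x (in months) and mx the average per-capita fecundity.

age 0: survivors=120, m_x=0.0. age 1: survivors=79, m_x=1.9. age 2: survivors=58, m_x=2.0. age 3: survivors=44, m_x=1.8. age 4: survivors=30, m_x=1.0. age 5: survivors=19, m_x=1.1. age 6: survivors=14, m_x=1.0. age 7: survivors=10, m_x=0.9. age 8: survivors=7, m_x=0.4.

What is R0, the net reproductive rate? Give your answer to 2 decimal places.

3.52

lx = nx/n0 = nx/120: 1, 0.65833…, 0.48333…, 0.36667…, 0.25, 0.15833…, 0.11667…, 0.08333…, 0.05833…
lx·mx by age: 0, 1.250833…, 0.966667…, 0.66…, 0.25, 0.174167…, 0.116667…, 0.075…, 0.023333…
R0 = Σ lx·mx = 3.516667… → 3.52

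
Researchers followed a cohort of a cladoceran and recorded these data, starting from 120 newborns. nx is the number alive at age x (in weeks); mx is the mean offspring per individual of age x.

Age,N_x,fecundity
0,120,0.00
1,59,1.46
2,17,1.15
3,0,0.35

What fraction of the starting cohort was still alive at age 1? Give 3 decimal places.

0.492

l_1 = n_1/n_0 = 59/120 = 0.491667… → 0.492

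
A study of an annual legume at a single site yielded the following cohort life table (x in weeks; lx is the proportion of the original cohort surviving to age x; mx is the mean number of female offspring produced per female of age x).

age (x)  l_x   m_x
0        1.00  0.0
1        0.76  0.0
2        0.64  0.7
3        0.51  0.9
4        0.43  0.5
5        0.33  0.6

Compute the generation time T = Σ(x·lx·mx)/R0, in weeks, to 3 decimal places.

lx·mx: 0, 0, 0.448, 0.459, 0.215, 0.198 → R0 = 1.32
x·lx·mx: 0, 0, 0.896, 1.377, 0.86, 0.99 → Σ = 4.123
T = 4.123 / 1.32 = 3.123485… → 3.123

3.123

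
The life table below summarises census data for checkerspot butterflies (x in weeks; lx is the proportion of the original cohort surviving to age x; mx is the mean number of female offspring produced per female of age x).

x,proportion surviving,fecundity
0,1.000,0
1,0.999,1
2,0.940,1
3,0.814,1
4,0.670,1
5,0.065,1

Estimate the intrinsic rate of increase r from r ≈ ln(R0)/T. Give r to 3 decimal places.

R0 = Σ lx·mx = 0 + 0.999 + 0.94 + 0.814 + 0.67 + 0.065 = 3.488
Σ x·lx·mx = 8.326; T = 8.326/3.488 = 2.38704…
r ≈ ln(R0)/T = ln(3.488)/2.38704… = 0.52338… → 0.523

0.523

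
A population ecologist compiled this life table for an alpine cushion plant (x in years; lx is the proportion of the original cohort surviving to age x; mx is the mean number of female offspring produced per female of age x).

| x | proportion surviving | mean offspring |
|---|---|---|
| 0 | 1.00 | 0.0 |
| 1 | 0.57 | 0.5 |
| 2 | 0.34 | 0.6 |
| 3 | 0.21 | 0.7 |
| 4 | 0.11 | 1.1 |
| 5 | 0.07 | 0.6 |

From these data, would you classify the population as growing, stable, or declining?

declining

R0 = Σ lx·mx = 0 + 0.285 + 0.204 + 0.147 + 0.121 + 0.042 = 0.799
R0 < 1, so the population is declining.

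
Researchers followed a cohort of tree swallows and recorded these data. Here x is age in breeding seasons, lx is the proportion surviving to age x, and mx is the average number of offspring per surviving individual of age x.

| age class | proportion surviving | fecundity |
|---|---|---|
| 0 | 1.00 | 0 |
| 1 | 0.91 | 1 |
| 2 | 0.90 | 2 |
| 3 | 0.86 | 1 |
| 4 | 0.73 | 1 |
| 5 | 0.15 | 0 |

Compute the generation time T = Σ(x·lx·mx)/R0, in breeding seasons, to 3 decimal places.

lx·mx: 0, 0.91, 1.8, 0.86, 0.73, 0 → R0 = 4.3
x·lx·mx: 0, 0.91, 3.6, 2.58, 2.92, 0 → Σ = 10.01
T = 10.01 / 4.3 = 2.327907… → 2.328

2.328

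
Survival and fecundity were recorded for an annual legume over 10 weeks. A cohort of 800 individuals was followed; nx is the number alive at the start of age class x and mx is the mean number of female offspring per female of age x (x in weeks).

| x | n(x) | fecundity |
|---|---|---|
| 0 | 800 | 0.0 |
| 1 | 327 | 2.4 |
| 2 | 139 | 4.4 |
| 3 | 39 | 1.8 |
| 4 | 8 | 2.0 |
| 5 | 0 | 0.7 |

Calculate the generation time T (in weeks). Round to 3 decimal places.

lx = nx/n0 = nx/800: 1, 0.40875, 0.17375, 0.04875, 0.01, 0
lx·mx: 0, 0.981, 0.7645, 0.08775, 0.02, 0 → R0 = 1.85325
x·lx·mx: 0, 0.981, 1.529, 0.26325, 0.08, 0 → Σ = 2.85325
T = 2.85325 / 1.85325 = 1.539593… → 1.540

1.540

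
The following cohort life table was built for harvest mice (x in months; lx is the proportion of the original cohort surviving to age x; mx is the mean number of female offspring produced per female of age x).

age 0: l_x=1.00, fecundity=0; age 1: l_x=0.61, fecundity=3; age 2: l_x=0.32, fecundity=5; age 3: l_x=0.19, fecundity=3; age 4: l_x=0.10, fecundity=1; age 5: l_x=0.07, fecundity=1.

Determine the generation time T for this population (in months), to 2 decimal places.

lx·mx: 0, 1.83, 1.6, 0.57, 0.1, 0.07 → R0 = 4.17
x·lx·mx: 0, 1.83, 3.2, 1.71, 0.4, 0.35 → Σ = 7.49
T = 7.49 / 4.17 = 1.796163… → 1.80

1.80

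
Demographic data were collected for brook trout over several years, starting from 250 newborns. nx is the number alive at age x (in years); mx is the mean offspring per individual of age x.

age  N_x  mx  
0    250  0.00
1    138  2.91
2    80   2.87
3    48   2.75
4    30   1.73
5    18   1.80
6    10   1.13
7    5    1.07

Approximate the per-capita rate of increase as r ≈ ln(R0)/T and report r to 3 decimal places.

lx = nx/n0 = nx/250: 1, 0.552, 0.32, 0.192, 0.12, 0.072, 0.04, 0.02
R0 = Σ lx·mx = 0 + 1.60632 + 0.9184 + 0.528 + 0.2076 + 0.1296 + 0.0452 + 0.0214 = 3.45652
Σ x·lx·mx = 6.92652; T = 6.92652/3.45652 = 2.0039…
r ≈ ln(R0)/T = ln(3.45652)/2.0039… = 0.61892… → 0.619

0.619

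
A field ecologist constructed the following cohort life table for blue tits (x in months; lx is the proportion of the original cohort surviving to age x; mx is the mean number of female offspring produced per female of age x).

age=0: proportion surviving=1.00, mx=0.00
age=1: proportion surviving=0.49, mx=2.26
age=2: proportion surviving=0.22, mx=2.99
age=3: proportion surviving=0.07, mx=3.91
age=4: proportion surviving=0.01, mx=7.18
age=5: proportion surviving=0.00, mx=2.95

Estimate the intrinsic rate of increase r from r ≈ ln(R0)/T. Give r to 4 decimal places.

0.4465

R0 = Σ lx·mx = 0 + 1.1074 + 0.6578 + 0.2737 + 0.0718 + 0 = 2.1107
Σ x·lx·mx = 3.5313; T = 3.5313/2.1107 = 1.67305…
r ≈ ln(R0)/T = ln(2.1107)/1.67305… = 0.446503… → 0.4465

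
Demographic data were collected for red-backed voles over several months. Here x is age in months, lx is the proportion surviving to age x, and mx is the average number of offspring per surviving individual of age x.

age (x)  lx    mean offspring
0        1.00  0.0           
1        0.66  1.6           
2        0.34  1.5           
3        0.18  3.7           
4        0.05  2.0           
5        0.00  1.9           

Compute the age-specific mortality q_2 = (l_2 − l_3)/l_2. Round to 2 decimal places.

0.47

q_2 = (l_2 − l_3) / l_2 = (0.34 − 0.18) / 0.34
     = 0.16 / 0.34 = 0.470588… → 0.47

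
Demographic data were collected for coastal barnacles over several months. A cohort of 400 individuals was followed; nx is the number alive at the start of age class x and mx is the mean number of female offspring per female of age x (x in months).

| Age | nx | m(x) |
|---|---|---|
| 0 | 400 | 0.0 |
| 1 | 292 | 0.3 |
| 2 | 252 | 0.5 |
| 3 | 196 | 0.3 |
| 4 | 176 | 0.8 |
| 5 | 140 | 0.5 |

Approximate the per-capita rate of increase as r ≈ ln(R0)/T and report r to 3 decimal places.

lx = nx/n0 = nx/400: 1, 0.73, 0.63, 0.49, 0.44, 0.35
R0 = Σ lx·mx = 0 + 0.219 + 0.315 + 0.147 + 0.352 + 0.175 = 1.208
Σ x·lx·mx = 3.573; T = 3.573/1.208 = 2.95778…
r ≈ ln(R0)/T = ln(1.208)/2.95778… = 0.06389… → 0.064

0.064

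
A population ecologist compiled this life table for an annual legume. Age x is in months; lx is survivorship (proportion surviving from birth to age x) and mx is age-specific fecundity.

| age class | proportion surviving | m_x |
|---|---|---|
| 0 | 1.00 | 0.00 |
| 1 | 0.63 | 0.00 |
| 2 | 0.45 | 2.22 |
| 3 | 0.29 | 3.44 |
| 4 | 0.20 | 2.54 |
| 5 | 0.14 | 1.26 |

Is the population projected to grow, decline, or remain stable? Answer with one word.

R0 = Σ lx·mx = 0 + 0 + 0.999 + 0.9976 + 0.508 + 0.1764 = 2.681
R0 > 1, so the population is growing.

growing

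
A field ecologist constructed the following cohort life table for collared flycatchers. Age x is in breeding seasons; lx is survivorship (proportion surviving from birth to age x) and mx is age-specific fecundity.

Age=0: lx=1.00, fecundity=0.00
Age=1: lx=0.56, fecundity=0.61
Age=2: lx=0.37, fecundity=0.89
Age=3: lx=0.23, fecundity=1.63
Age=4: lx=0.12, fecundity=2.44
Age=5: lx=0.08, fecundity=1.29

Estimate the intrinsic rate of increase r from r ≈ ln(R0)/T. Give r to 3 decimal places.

0.138

R0 = Σ lx·mx = 0 + 0.3416 + 0.3293 + 0.3749 + 0.2928 + 0.1032 = 1.4418
Σ x·lx·mx = 3.8121; T = 3.8121/1.4418 = 2.64399…
r ≈ ln(R0)/T = ln(1.4418)/2.64399… = 0.13839… → 0.138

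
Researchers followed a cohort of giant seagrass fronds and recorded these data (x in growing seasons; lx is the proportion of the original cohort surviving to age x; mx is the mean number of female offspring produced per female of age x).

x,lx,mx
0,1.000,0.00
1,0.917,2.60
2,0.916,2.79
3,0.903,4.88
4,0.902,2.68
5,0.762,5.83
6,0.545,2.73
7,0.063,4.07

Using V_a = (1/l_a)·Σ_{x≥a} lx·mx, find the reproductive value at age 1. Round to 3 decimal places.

19.575

lx·mx for x ≥ 1: 2.3842, 2.55564, 4.40664, 2.41736, 4.44246, 1.48785, 0.25641 → sum = 17.95056
V_1 = 17.95056 / l_1 = 17.95056 / 0.917 = 19.575311… → 19.575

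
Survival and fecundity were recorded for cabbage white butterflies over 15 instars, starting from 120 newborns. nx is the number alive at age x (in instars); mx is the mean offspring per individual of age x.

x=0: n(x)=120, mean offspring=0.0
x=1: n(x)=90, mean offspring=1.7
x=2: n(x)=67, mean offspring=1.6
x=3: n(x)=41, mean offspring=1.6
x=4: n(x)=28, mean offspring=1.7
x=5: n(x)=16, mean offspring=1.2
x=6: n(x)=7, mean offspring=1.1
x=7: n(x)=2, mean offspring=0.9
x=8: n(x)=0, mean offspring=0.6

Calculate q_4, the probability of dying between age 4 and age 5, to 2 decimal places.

lx = nx/n0 = nx/120: 1, 0.75, 0.55833…, 0.34167…, 0.23333…, 0.13333…, 0.05833…, 0.01667…, 0
q_4 = (l_4 − l_5) / l_4 = (0.233333… − 0.133333…) / 0.233333…
     = 0.1… / 0.233333… = 0.428571… → 0.43

0.43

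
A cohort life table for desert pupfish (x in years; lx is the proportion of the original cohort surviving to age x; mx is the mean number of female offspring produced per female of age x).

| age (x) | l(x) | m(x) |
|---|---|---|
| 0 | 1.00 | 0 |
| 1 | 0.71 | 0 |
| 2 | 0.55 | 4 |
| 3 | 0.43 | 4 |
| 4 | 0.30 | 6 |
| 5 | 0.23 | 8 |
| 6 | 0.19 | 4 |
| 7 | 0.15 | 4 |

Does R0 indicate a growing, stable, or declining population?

growing

R0 = Σ lx·mx = 0 + 0 + 2.2 + 1.72 + 1.8 + 1.84 + 0.76 + 0.6 = 8.92
R0 > 1, so the population is growing.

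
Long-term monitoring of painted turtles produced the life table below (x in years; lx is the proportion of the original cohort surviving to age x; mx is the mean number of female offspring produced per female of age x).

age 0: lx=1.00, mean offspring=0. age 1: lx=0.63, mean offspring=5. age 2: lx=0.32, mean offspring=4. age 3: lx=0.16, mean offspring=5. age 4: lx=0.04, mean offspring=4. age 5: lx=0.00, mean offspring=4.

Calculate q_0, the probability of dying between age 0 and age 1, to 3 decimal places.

q_0 = (l_0 − l_1) / l_0 = (1 − 0.63) / 1
     = 0.37 / 1 = 0.37 → 0.370

0.370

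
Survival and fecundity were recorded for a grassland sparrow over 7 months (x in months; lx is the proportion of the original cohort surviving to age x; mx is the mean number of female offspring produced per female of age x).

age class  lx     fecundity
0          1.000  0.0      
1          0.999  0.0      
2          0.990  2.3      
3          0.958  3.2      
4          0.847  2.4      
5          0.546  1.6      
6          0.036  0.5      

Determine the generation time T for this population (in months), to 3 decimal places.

lx·mx: 0, 0, 2.277, 3.0656, 2.0328, 0.8736, 0.018 → R0 = 8.267
x·lx·mx: 0, 0, 4.554, 9.1968, 8.1312, 4.368, 0.108 → Σ = 26.358
T = 26.358 / 8.267 = 3.188339… → 3.188

3.188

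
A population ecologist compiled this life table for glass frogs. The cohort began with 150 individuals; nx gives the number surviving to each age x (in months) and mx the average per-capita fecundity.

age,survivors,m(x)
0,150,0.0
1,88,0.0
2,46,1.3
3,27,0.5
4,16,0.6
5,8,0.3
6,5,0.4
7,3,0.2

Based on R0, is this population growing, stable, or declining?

lx = nx/n0 = nx/150: 1, 0.58667…, 0.30667…, 0.18, 0.10667…, 0.05333…, 0.03333…, 0.02
R0 = Σ lx·mx = 0 + 0 + 0.398667… + 0.09 + 0.064… + 0.016… + 0.013333… + 0.004 = 0.586…
R0 < 1, so the population is declining.

declining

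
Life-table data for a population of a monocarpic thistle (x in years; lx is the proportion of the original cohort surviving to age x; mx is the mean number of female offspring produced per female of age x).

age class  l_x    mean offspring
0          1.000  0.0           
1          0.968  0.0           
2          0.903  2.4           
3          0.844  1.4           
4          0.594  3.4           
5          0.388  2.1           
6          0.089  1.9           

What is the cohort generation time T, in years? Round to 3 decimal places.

lx·mx: 0, 0, 2.1672, 1.1816, 2.0196, 0.8148, 0.1691 → R0 = 6.3523
x·lx·mx: 0, 0, 4.3344, 3.5448, 8.0784, 4.074, 1.0146 → Σ = 21.0462
T = 21.0462 / 6.3523 = 3.313162… → 3.313

3.313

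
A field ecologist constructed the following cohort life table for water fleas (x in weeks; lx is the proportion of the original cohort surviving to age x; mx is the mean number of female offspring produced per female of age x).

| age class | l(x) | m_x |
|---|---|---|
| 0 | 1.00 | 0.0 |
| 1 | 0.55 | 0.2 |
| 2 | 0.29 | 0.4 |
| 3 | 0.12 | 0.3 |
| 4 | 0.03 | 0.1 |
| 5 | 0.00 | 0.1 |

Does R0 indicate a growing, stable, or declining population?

R0 = Σ lx·mx = 0 + 0.11 + 0.116 + 0.036 + 0.003 + 0 = 0.265
R0 < 1, so the population is declining.

declining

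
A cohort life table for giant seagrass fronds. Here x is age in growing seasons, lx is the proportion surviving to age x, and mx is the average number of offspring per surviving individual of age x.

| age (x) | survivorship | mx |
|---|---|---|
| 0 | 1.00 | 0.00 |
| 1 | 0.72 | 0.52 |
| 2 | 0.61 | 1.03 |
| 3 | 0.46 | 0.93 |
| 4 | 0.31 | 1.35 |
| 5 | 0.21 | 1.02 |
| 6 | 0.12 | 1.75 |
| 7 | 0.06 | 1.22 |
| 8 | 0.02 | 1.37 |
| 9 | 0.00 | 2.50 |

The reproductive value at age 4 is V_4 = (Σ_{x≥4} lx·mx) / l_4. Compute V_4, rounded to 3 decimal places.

3.043

lx·mx for x ≥ 4: 0.4185, 0.2142, 0.21, 0.0732, 0.0274, 0 → sum = 0.9433
V_4 = 0.9433 / l_4 = 0.9433 / 0.31 = 3.042903… → 3.043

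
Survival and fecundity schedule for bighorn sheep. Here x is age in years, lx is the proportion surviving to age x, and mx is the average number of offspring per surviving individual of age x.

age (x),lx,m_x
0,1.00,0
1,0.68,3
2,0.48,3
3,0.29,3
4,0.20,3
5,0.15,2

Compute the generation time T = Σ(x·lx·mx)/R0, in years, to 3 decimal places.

lx·mx: 0, 2.04, 1.44, 0.87, 0.6, 0.3 → R0 = 5.25
x·lx·mx: 0, 2.04, 2.88, 2.61, 2.4, 1.5 → Σ = 11.43
T = 11.43 / 5.25 = 2.177143… → 2.177

2.177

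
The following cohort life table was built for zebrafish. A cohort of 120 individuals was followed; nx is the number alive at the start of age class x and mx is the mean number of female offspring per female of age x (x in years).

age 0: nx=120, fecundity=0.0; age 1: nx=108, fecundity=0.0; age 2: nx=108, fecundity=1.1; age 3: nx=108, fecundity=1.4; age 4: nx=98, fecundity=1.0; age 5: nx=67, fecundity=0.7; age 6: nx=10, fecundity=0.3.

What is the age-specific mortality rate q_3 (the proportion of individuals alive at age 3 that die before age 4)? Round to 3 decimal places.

lx = nx/n0 = nx/120: 1, 0.9, 0.9, 0.9, 0.81667…, 0.55833…, 0.08333…
q_3 = (l_3 − l_4) / l_3 = (0.9 − 0.816667…) / 0.9
     = 0.083333… / 0.9 = 0.092593… → 0.093

0.093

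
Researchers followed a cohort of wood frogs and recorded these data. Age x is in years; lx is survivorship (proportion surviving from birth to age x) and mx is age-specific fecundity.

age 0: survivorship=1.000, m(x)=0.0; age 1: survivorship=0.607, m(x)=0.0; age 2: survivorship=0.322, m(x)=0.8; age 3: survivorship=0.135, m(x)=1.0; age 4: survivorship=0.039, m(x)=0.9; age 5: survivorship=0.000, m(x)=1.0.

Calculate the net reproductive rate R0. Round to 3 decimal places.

lx·mx by age: 0, 0, 0.2576, 0.135, 0.0351, 0
R0 = Σ lx·mx = 0.4277 → 0.428

0.428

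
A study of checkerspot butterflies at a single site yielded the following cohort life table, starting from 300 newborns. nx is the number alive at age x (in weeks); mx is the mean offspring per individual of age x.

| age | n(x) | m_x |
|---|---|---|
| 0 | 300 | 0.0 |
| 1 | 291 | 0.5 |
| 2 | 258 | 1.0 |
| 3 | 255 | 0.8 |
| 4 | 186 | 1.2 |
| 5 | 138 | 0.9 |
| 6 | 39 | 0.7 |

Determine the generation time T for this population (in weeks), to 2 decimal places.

3.00

lx = nx/n0 = nx/300: 1, 0.97, 0.86, 0.85, 0.62, 0.46, 0.13
lx·mx: 0, 0.485, 0.86, 0.68, 0.744, 0.414, 0.091 → R0 = 3.274
x·lx·mx: 0, 0.485, 1.72, 2.04, 2.976, 2.07, 0.546 → Σ = 9.837
T = 9.837 / 3.274 = 3.004582… → 3.00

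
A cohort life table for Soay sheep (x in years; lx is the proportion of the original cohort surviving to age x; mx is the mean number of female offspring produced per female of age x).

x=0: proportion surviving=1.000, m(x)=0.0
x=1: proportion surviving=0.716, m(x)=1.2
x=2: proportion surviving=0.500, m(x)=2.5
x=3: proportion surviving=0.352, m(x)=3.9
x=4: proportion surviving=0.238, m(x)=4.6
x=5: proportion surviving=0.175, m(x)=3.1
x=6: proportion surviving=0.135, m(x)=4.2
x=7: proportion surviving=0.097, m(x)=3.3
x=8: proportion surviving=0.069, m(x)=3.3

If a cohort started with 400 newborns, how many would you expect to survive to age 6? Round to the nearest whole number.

Expected survivors = N0 · l_6 = 400 × 0.135 = 54 → 54

54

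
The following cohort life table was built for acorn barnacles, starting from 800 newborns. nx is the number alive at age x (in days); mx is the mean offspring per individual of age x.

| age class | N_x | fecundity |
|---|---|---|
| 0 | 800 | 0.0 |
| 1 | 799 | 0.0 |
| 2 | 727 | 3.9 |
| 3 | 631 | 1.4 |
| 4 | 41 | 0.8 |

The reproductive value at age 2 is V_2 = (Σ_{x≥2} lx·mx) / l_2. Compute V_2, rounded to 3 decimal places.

lx = nx/n0 = nx/800: 1, 0.99875, 0.90875, 0.78875, 0.05125
lx·mx for x ≥ 2: 3.544125, 1.10425, 0.041 → sum = 4.689375
V_2 = 4.689375 / l_2 = 4.689375 / 0.90875 = 5.160248… → 5.160

5.160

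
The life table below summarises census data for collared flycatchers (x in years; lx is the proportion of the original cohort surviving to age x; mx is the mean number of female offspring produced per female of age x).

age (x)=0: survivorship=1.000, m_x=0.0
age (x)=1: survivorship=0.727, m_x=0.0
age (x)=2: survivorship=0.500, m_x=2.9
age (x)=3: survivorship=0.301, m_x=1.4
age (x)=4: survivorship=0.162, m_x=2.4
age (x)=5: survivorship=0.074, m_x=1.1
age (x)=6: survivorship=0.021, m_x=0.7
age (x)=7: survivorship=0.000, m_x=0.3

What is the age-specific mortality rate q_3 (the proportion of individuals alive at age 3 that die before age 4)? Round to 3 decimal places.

q_3 = (l_3 − l_4) / l_3 = (0.301 − 0.162) / 0.301
     = 0.139 / 0.301 = 0.461794… → 0.462

0.462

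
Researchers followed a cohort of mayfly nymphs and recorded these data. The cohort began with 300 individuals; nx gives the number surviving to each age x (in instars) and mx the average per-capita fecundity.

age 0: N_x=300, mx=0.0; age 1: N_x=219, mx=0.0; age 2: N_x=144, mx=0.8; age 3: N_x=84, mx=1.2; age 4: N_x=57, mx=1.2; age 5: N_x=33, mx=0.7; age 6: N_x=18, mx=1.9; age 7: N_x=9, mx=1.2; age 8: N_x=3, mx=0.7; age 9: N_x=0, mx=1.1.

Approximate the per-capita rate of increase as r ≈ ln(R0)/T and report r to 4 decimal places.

0.0486

lx = nx/n0 = nx/300: 1, 0.73, 0.48, 0.28, 0.19, 0.11, 0.06, 0.03, 0.01, 0
R0 = Σ lx·mx = 0 + 0 + 0.384 + 0.336 + 0.228 + 0.077 + 0.114 + 0.036 + 0.007 + 0 = 1.182
Σ x·lx·mx = 4.065; T = 4.065/1.182 = 3.43909…
r ≈ ln(R0)/T = ln(1.182)/3.43909… = 0.04862… → 0.0486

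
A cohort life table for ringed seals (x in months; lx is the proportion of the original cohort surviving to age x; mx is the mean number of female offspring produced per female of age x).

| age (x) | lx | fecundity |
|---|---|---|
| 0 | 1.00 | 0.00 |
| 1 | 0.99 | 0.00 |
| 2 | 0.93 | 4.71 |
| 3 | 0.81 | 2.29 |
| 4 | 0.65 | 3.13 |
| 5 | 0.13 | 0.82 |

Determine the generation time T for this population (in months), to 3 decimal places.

lx·mx: 0, 0, 4.3803, 1.8549, 2.0345, 0.1066 → R0 = 8.3763
x·lx·mx: 0, 0, 8.7606, 5.5647, 8.138, 0.533 → Σ = 22.9963
T = 22.9963 / 8.3763 = 2.745401… → 2.745

2.745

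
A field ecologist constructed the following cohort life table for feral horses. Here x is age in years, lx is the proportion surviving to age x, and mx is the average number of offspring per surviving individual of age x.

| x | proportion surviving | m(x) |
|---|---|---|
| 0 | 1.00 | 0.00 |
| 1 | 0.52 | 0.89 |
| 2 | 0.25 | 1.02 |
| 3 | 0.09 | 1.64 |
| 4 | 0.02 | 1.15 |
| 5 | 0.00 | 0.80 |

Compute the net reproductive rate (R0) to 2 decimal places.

lx·mx by age: 0, 0.4628, 0.255, 0.1476, 0.023, 0
R0 = Σ lx·mx = 0.8884 → 0.89

0.89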